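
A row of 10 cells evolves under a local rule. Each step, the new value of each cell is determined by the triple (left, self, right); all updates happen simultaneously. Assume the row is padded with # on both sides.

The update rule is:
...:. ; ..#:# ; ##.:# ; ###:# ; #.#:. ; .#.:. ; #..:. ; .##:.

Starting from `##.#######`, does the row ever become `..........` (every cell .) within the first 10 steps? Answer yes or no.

no

step 1: ##..######
step 2: ##.#.#####
step 3: ##....####
step 4: ##...#.###
step 5: ##..#...##
step 6: ##.#...#.#
step 7: ##....#...
step 8: ##...#...#
step 9: ##..#...#.
step 10: ##.#...#..
step 10 is ##.#...#.., still not uniform .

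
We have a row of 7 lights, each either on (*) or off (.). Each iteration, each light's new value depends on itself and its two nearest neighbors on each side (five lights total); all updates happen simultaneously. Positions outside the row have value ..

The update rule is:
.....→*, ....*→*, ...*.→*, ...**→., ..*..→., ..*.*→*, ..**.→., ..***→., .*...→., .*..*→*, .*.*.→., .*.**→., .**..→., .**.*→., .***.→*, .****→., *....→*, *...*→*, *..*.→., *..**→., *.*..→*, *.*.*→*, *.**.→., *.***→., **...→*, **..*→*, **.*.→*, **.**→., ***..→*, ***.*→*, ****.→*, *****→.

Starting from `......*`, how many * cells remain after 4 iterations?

3

iteration 1: ******.
iteration 2: ....***
iteration 3: ***..**
iteration 4: .***...
count of *: 3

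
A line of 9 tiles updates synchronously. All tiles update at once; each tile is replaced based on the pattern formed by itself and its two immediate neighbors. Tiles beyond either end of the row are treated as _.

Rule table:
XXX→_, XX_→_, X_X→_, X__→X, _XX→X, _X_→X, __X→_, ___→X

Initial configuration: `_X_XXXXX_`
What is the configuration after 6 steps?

_X_X____X
_X_XXXX_X
_X_X____X  (repeats step 1; period 2)
step 6: _X_XXXX_X

_X_XXXX_X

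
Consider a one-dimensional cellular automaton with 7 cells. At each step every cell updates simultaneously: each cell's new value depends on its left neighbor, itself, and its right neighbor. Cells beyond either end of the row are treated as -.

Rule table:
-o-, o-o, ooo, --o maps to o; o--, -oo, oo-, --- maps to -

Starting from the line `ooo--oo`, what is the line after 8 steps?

step 1: -o--o--
step 2: oo-oo--
step 3: --o----
step 4: -oo----
step 5: o------
step 6: o------  (fixed point — unchanged through step 8)

o------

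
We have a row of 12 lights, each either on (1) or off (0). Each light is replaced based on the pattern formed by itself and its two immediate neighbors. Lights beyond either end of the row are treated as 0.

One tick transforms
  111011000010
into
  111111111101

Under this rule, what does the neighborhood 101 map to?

At position 3 the neighborhood is 101; the next row has 1 there.

1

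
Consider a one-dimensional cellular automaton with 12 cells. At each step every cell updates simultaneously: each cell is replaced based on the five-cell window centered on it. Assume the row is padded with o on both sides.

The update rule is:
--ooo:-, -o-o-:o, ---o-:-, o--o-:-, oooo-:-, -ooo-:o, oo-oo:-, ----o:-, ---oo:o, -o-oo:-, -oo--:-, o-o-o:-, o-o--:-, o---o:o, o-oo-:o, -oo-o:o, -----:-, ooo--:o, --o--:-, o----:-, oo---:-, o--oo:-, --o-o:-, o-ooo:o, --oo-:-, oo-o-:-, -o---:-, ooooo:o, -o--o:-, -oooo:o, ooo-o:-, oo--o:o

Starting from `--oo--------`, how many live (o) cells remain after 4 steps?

o----------o
o---------o-
o-----------
o----------o
count of o: 2

2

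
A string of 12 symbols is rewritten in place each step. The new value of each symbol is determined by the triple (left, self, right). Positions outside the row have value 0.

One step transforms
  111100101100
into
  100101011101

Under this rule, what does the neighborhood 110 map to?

1

At position 3 the neighborhood is 110; the next row has 1 there.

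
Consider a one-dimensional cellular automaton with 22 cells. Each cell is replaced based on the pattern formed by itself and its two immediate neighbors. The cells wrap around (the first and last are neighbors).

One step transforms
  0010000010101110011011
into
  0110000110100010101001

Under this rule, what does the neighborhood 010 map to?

1

At position 2 the neighborhood is 010; the next row has 1 there.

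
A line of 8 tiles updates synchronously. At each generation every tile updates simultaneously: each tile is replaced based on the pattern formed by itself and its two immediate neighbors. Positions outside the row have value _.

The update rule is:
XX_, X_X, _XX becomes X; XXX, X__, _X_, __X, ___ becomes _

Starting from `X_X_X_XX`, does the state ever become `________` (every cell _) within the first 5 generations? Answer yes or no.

yes

_X_X_XXX
__X_XX_X
___XXXX_
___X__X_
________
all cells are _ at generation 5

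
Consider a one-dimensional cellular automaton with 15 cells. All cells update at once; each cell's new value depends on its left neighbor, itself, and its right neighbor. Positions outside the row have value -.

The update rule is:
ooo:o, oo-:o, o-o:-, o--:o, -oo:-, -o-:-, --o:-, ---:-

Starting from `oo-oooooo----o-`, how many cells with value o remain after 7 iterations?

6

-o--oooooo----o
--o--oooooo----
---o--oooooo---
----o--oooooo--
-----o--oooooo-
------o--oooooo
-------o--ooooo
count of o: 6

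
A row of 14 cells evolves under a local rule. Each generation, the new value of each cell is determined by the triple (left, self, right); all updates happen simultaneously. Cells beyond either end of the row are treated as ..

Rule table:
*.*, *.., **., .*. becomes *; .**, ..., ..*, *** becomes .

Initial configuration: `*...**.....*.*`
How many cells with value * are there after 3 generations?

**...**....***
.**...**.....*
..**...**....*
count of *: 5

5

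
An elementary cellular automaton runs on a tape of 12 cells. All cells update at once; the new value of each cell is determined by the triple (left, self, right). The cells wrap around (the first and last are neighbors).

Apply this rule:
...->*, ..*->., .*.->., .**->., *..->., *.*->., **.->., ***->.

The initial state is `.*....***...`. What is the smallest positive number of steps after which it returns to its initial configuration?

2

...**.....**
.*....***...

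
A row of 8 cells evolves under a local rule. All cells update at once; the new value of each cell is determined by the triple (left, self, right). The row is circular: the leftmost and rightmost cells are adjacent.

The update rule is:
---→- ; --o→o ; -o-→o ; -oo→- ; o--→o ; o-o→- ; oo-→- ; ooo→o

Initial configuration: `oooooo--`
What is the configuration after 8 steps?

oooooo--

step 1: -oooo-oo
step 2: --oo----
step 3: -o--o---
step 4: oooooo--  (repeats step 0; period 4)
step 8: oooooo--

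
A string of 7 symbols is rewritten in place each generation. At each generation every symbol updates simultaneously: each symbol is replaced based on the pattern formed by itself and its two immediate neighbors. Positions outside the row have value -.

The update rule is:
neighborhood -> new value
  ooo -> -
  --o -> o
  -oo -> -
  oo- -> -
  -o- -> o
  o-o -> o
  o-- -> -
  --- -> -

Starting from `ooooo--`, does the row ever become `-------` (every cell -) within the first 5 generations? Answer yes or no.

-------
all cells are - at generation 1

yes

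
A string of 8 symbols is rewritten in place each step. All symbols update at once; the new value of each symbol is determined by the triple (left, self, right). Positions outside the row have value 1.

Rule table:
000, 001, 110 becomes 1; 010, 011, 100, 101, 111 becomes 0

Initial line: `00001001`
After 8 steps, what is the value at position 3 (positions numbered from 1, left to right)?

1

step 1: 01110010
step 2: 00010100
step 3: 01100001
step 4: 00101110
step 5: 01000010
step 6: 00011100
step 7: 01100101
step 8: 00101000
position 3 holds 1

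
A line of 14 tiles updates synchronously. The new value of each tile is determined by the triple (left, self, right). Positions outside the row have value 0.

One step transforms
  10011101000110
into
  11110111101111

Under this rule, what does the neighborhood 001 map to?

1

At position 2 the neighborhood is 001; the next row has 1 there.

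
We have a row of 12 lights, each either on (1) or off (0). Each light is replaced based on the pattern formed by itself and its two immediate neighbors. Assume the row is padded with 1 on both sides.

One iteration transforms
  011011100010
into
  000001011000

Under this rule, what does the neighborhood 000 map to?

At position 8 the neighborhood is 000; the next row has 1 there.

1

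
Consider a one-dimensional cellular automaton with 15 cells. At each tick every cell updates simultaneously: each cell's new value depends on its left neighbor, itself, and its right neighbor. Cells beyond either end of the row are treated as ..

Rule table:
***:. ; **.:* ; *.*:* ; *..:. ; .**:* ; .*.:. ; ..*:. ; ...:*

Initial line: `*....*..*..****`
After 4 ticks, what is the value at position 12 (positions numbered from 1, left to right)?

..**.......*..*
*.**.*****.....
.*****...*.****
.*...*.*..**..*
position 12 holds *

*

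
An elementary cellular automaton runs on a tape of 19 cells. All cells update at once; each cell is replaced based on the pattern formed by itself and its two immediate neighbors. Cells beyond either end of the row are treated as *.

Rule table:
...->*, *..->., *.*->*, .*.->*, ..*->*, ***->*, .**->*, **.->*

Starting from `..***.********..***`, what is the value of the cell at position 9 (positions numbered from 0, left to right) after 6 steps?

*

.*************.****
*******************
*******************  (fixed point — unchanged through step 6)
position 9 holds *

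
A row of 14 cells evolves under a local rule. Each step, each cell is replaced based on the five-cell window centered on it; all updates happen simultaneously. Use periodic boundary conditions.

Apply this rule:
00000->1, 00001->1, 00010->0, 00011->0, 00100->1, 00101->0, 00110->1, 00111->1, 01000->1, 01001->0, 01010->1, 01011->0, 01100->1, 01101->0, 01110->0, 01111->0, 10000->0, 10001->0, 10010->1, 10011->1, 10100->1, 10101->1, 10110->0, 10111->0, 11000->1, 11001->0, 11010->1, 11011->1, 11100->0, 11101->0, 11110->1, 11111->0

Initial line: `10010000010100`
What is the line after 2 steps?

01000101011010

10111011001101
01000101011010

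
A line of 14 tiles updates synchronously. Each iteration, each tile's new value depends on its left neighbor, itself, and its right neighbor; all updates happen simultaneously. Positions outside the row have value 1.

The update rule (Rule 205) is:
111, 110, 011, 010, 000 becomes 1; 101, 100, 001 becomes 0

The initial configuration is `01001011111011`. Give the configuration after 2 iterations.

01001011111011  (fixed point — unchanged through iteration 2)

01001011111011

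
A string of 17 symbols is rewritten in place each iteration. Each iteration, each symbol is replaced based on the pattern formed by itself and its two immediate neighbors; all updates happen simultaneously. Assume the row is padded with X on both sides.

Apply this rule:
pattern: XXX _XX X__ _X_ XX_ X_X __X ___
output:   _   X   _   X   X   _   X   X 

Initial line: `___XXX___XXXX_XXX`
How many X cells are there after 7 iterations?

9

_XXX_X_XXX__X_X__
_X_X_X_X_X_XX_X_X
_X_X_X_X_X_XX_X_X  (fixed point — unchanged through iteration 7)
count of X: 9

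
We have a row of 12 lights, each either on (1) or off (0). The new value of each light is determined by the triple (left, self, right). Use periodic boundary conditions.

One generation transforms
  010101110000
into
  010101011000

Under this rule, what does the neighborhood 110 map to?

At position 7 the neighborhood is 110; the next row has 1 there.

1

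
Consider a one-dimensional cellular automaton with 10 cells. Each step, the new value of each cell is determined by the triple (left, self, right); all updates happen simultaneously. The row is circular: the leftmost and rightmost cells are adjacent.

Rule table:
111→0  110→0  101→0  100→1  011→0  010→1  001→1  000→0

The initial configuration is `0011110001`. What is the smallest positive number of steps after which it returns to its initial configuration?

step 1: 1100001011
step 2: 0010011000
step 3: 0111100100
step 4: 1000011110
step 5: 1100100000
step 6: 0011110001

6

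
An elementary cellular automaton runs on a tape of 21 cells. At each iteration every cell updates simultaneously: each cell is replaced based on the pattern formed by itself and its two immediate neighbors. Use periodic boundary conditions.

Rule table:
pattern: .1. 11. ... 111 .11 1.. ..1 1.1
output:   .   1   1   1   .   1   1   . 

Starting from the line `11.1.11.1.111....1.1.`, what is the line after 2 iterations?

1.1111.1111.111111111

.1....1....111111....
1.1111.1111.111111111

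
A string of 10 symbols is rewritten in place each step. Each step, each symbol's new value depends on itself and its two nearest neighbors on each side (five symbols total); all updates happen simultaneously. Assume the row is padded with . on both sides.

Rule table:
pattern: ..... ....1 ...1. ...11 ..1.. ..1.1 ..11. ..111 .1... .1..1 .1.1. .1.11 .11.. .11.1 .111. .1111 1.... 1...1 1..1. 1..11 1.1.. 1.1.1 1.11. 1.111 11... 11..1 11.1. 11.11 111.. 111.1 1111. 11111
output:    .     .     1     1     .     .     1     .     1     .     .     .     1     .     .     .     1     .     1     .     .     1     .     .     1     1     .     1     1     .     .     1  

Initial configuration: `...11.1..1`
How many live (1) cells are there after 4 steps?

5

..11....1.
.11111.1.1
1..1...1..
..1.1.1.11
count of 1: 5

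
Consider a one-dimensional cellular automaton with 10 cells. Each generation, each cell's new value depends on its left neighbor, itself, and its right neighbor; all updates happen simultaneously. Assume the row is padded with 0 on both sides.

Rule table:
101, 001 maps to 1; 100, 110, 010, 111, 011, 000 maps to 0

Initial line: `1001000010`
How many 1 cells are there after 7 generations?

0010000100
0100001000
1000010000
0000100000
0001000000
0010000000
0100000000
count of 1: 1

1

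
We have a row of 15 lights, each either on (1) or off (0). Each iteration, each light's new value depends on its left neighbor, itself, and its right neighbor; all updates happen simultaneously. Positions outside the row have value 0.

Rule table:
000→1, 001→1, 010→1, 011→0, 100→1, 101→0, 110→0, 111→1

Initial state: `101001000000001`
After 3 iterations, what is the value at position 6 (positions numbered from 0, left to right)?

1

iteration 1: 101111111111111
iteration 2: 100111111111110
iteration 3: 111011111111101
position 6 holds 1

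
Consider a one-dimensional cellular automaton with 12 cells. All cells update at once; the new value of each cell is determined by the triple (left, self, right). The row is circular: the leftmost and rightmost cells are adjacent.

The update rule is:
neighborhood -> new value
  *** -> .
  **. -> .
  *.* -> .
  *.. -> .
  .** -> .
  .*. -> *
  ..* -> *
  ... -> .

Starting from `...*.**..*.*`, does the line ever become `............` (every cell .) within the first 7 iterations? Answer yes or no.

no

iteration 1: ..**....**.*
iteration 2: .*.....*...*
iteration 3: .*....**..**
iteration 4: .*...*...*..
iteration 5: **..**..**..
iteration 6: ...*...*...*
iteration 7: ..**..**..**
iteration 7 is ..**..**..**, still not uniform .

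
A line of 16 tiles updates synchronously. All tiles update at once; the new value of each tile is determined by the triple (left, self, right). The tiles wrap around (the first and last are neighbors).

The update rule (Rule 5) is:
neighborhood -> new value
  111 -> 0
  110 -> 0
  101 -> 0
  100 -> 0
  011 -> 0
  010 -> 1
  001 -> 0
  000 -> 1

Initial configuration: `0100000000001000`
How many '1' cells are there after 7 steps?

step 1: 0101111111101011
step 2: 0100000000001000  (repeats step 0; period 2)
step 7: 0101111111101011
count of 1: 12

12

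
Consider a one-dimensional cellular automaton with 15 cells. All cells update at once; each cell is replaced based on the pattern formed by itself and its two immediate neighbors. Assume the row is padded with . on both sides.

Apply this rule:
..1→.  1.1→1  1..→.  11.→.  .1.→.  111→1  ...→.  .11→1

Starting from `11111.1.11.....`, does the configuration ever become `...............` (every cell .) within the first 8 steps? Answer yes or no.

yes

step 1: 1111.1.11......
step 2: 111.1.11.......
step 3: 11.1.11........
step 4: 1.1.11.........
step 5: .1.11..........
step 6: ..11...........
step 7: ..1............
step 8: ...............
all cells are . at step 8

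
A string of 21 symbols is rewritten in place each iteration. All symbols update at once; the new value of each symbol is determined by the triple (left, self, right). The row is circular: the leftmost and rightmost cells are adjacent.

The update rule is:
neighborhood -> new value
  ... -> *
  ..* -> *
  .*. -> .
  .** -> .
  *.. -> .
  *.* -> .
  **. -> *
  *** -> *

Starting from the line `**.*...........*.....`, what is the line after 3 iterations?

.**.*..********....**

.*...**********..****
...**.*********.*.***
.**.*..********....**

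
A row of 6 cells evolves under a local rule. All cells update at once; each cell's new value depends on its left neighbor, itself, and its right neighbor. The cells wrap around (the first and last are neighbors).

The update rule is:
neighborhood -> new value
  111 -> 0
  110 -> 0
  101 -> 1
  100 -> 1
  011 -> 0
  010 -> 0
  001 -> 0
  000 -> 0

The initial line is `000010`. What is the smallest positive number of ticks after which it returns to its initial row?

000001
100000
010000
001000
000100
000010

6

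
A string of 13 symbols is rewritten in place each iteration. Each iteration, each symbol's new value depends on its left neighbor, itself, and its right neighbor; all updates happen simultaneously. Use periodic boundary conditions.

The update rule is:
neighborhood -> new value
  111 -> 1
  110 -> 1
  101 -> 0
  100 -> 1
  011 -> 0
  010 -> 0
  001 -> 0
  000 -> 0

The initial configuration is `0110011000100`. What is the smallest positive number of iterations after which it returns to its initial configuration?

iteration 1: 0011001100010
iteration 2: 0001100110001
iteration 3: 1000110011000
iteration 4: 0100011001100
iteration 5: 0010001100110
iteration 6: 0001000110011
iteration 7: 1000100011001
iteration 8: 1100010001100
iteration 9: 0110001000110
iteration 10: 0011000100011
iteration 11: 1001100010001
iteration 12: 1100110001000
iteration 13: 0110011000100

13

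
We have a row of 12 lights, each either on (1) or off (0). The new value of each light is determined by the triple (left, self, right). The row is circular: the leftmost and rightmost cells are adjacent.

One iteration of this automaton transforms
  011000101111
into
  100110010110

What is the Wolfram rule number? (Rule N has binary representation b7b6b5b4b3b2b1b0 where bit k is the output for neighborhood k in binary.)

position 9: 111 → 1  (bit 7 = 1)
position 2: 110 → 0  (bit 6 = 0)
position 0: 101 → 1  (bit 5 = 1)
position 3: 100 → 1  (bit 4 = 1)
position 1: 011 → 0  (bit 3 = 0)
position 6: 010 → 0  (bit 2 = 0)
position 5: 001 → 0  (bit 1 = 0)
position 4: 000 → 1  (bit 0 = 1)
bits b7..b0 = 10110001 = 177

177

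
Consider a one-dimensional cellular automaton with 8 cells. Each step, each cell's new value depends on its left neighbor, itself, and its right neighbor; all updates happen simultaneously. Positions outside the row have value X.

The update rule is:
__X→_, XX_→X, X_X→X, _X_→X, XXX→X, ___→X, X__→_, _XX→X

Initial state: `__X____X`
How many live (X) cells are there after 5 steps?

__X_XX_X
__XXXXXX
__XXXXXX  (fixed point — unchanged through step 5)
count of X: 6

6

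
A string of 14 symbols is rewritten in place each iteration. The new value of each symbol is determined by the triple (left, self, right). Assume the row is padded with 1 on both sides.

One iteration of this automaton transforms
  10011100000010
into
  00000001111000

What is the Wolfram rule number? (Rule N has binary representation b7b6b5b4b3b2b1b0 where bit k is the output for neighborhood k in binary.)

position 4: 111 → 0  (bit 7 = 0)
position 0: 110 → 0  (bit 6 = 0)
position 13: 101 → 0  (bit 5 = 0)
position 1: 100 → 0  (bit 4 = 0)
position 3: 011 → 0  (bit 3 = 0)
position 12: 010 → 0  (bit 2 = 0)
position 2: 001 → 0  (bit 1 = 0)
position 7: 000 → 1  (bit 0 = 1)
bits b7..b0 = 00000001 = 1

1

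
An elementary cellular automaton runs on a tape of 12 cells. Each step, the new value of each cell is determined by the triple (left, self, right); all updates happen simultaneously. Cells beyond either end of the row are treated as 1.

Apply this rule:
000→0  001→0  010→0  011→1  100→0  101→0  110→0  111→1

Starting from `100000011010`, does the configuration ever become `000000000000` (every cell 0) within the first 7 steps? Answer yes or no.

yes

000000010000
000000000000
all cells are 0 at step 2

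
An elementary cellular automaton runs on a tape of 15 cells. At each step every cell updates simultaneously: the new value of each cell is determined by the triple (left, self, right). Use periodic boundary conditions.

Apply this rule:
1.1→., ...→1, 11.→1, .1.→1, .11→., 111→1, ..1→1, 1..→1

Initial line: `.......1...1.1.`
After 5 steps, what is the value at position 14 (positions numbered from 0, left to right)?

111111111111.11
111111111111..1
11111111111111.
.1111111111111.
1.1111111111111
position 14 holds 1

1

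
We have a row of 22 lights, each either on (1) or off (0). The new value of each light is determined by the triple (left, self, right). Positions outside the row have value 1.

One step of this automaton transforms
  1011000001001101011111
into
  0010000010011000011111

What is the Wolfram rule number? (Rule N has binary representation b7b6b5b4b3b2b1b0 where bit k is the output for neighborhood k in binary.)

138

position 18: 111 → 1  (bit 7 = 1)
position 0: 110 → 0  (bit 6 = 0)
position 1: 101 → 0  (bit 5 = 0)
position 4: 100 → 0  (bit 4 = 0)
position 2: 011 → 1  (bit 3 = 1)
position 9: 010 → 0  (bit 2 = 0)
position 8: 001 → 1  (bit 1 = 1)
position 5: 000 → 0  (bit 0 = 0)
bits b7..b0 = 10001010 = 138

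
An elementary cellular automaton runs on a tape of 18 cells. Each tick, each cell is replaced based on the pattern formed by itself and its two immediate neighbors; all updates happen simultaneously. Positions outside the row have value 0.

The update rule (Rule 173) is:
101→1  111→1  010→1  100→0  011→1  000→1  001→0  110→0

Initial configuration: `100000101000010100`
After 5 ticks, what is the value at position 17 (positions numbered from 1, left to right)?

101110111011011101
111101110110111011
111011101101110110
110111011011101100
101110110111011001
position 17 holds 0

0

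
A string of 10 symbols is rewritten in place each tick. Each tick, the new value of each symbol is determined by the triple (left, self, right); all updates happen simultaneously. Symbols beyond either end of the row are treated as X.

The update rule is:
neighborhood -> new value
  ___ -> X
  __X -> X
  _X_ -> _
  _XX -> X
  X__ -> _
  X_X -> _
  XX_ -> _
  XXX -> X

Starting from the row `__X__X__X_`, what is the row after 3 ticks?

_XX__X__XX

tick 1: _X__X__X__
tick 2: ___X__X__X
tick 3: _XX__X__XX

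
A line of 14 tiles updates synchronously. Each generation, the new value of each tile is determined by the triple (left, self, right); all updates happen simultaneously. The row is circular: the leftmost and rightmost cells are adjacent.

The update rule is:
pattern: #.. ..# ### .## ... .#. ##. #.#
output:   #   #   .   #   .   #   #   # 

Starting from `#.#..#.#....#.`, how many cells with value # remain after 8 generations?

12

#########..###
........####..
.......##..##.
......########
#....##......#
##..####....##
.####..##..##.
##..##########
count of #: 12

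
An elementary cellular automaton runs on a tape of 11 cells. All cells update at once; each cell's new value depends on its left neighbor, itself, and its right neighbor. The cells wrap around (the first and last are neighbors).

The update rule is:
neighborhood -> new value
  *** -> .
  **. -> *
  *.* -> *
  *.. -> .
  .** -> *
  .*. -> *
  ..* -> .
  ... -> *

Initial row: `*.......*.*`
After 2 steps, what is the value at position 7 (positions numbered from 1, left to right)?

*.*****.***
***...***..
position 7 holds *

*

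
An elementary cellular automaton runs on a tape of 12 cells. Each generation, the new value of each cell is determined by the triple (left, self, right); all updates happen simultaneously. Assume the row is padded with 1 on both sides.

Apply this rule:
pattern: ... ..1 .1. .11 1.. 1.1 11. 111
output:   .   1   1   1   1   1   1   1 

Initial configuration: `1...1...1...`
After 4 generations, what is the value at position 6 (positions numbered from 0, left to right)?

1

11.111.111.1
111111111111
111111111111  (fixed point — unchanged through generation 4)
position 6 holds 1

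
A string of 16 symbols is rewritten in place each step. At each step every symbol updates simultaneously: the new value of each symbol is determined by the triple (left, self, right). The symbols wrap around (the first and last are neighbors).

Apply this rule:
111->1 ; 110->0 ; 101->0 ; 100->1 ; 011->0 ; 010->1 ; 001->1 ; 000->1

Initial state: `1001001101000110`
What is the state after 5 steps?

1111110001111000
0111101110110111
0011000100000010
1100111111111111
1011011111111111

1011011111111111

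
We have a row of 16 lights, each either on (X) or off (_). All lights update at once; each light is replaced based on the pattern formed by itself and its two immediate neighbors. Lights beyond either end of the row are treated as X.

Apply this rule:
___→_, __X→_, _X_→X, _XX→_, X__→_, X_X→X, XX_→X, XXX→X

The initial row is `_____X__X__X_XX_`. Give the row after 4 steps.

_____X__X_____XX

step 1: _____X__X__XX_XX
step 2: _____X__X___XX_X
step 3: _____X__X____XX_
step 4: _____X__X_____XX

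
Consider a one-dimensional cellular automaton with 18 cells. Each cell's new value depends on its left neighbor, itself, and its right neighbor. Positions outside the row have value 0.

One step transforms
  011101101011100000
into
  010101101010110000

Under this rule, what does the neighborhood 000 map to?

At position 14 the neighborhood is 000; the next row has 0 there.

0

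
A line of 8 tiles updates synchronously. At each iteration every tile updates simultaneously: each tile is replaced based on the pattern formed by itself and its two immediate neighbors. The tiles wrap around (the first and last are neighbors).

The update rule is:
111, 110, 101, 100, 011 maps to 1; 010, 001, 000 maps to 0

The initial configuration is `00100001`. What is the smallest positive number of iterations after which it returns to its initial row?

10010000
01001000
00100100
00010010
00001001
10000100
01000010
00100001

8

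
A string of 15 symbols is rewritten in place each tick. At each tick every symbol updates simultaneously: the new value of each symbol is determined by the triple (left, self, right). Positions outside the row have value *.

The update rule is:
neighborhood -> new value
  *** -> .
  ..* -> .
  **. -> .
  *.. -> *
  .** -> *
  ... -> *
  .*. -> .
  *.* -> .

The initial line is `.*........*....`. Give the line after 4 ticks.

**.*....***.*..

..*******..***.
*.*......*.*...
...*****....**.
**.*....***.*..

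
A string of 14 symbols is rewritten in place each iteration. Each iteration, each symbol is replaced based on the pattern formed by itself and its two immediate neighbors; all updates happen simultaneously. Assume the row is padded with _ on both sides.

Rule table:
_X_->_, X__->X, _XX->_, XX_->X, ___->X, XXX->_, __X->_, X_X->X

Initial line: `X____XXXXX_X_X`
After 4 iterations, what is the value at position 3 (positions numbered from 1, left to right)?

_XXX_____XX_X_
___XXXXX__XX_X
XX_____XX__XX_
_XXXXX__XX__XX
position 3 holds X

X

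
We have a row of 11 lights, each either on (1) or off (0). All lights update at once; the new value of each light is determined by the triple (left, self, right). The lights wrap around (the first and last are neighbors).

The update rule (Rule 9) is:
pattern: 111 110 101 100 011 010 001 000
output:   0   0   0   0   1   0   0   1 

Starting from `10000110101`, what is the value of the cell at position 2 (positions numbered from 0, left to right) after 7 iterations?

0

00110100001
00100001100
10001101001
00101000001
00000011100
11111010001
00000000101
position 2 holds 0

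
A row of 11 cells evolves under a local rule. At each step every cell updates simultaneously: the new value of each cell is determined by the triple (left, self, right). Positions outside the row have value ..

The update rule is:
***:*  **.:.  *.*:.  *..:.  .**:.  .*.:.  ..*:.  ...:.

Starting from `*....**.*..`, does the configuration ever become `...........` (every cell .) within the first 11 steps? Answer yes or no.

yes

...........
all cells are . at step 1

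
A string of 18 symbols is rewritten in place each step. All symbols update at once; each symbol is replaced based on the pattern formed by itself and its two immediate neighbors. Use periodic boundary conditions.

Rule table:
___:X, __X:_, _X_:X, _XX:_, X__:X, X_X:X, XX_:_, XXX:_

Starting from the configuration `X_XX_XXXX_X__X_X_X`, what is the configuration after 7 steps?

_X__X____XXX_XXXX_
_XX_XXXX____X____X
X__X____XXX_XXXX_X
_X_XXXX____X____X_
_XX____XXX_XXXX_XX
X__XXX____X____X__
XX____XXX_XXXX_XX_

XX____XXX_XXXX_XX_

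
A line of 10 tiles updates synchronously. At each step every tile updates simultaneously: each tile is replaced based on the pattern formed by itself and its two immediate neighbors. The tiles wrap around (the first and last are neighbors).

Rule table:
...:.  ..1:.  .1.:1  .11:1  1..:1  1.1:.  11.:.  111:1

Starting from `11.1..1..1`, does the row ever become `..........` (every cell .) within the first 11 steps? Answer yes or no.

1..11.11.1
.1.1..1..1
.1.11.11.1
.1.1..1..1  (repeats step 2; period 2)
step 11: .1.11.11.1
step 11 is .1.11.11.1, still not uniform .

no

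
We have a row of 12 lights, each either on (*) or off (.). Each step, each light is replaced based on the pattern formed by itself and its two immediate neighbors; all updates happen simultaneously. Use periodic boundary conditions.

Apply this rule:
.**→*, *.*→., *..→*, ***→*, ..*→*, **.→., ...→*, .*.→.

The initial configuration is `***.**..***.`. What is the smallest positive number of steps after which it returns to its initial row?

12

step 1: **..*.****..
step 2: *.**..***.**
step 3: ..*.****..**
step 4: **..***.***.
step 5: *.****..**..
step 6: ..***.***.**
step 7: ****..**..*.
step 8: ***.***.**..
step 9: **..**..*.**
step 10: *.***.**..**
step 11: ..**..*.****
step 12: ***.**..***.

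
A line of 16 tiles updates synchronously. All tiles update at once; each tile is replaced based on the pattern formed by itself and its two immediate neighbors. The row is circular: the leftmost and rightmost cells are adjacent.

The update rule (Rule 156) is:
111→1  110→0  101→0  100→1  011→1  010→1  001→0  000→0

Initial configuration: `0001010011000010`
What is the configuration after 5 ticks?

1101011010101010

0001011010100011
1001010010110010
1101011010101010
1001010010101010
1101011010101010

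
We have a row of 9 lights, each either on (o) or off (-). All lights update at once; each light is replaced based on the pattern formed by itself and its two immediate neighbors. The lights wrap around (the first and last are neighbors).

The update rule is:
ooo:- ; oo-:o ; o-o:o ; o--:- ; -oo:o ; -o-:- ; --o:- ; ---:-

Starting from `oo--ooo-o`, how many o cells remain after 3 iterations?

5

-o--o-ooo
o----oo-o
o----oooo
count of o: 5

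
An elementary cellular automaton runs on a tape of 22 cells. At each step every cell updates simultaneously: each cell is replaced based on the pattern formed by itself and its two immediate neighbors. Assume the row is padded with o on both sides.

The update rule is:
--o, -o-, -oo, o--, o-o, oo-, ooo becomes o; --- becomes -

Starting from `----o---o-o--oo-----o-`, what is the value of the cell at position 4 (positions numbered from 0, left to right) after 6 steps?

o

step 1: o--ooo-ooooooooo---ooo
step 2: ooooooooooooooooo-oooo
step 3: oooooooooooooooooooooo
step 4: oooooooooooooooooooooo  (fixed point — unchanged through step 6)
position 4 holds o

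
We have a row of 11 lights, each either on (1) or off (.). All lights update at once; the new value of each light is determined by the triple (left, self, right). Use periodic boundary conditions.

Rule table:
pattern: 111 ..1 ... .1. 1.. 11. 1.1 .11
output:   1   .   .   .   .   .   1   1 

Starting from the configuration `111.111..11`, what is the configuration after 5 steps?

11........1

11.111...11
1.111....11
.111.....11
111......1.
11........1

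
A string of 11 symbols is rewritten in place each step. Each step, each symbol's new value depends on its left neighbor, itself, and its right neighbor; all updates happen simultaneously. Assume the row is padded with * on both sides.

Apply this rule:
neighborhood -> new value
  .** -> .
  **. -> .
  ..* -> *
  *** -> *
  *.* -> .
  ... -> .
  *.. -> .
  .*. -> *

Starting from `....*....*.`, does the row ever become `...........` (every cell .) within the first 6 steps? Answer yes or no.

...**...**.
..*....*...
.**...**..*
.....*...*.
....**..**.
...*...*...
step 6 is ...*...*..., still not uniform .

no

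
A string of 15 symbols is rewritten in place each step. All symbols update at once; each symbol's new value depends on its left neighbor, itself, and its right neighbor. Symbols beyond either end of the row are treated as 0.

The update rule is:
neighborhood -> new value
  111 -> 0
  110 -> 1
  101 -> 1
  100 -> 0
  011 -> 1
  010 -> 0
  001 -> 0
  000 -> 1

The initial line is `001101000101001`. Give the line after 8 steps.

100101000101100

step 1: 101110010010000
step 2: 011010000000111
step 3: 011100111110101
step 4: 010100100011010
step 5: 001000001011100
step 6: 100011100110101
step 7: 001010100111010
step 8: 100101000101100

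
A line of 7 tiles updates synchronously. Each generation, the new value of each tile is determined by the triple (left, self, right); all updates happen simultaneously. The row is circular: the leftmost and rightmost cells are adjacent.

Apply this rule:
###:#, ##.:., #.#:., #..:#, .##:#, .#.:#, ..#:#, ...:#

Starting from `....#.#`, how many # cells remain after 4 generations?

5

#####.#
####..#
###.###
##..###
count of #: 5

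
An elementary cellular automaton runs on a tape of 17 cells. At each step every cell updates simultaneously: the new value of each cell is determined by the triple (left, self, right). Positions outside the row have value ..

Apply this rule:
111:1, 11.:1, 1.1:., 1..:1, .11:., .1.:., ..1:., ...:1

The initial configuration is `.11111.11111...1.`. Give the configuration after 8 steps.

..1111..111111..1
1..1111..111111..
.1..1111..1111111
..1..1111..111111
1..1..1111..11111
.1..1..1111..1111
..1..1..1111..111
1..1..1..1111..11

1..1..1..1111..11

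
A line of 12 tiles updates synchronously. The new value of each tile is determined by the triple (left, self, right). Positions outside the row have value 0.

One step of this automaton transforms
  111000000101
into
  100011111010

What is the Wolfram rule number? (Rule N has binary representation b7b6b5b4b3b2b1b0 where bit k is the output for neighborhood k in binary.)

position 1: 111 → 0  (bit 7 = 0)
position 2: 110 → 0  (bit 6 = 0)
position 10: 101 → 1  (bit 5 = 1)
position 3: 100 → 0  (bit 4 = 0)
position 0: 011 → 1  (bit 3 = 1)
position 9: 010 → 0  (bit 2 = 0)
position 8: 001 → 1  (bit 1 = 1)
position 4: 000 → 1  (bit 0 = 1)
bits b7..b0 = 00101011 = 43

43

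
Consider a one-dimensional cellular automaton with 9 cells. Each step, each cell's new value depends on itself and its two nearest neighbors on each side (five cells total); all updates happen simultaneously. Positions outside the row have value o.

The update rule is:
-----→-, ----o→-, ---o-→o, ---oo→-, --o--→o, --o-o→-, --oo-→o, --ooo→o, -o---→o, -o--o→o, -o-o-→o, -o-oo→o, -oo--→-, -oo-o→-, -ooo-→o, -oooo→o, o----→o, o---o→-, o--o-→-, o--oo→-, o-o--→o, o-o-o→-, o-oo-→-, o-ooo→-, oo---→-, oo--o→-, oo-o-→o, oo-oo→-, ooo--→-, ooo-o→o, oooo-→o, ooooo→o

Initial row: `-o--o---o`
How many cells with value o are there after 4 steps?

4

step 1: ooo-oo--o
step 2: ooo-----o
step 3: oo--o---o
step 4: o---oo--o
count of o: 4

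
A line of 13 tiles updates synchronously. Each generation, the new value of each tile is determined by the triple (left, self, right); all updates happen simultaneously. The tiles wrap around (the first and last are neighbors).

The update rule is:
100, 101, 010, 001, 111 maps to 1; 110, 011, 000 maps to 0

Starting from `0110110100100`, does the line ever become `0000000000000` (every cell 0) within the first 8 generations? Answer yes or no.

1001001111110
1111110111101
1111101011010
0111011100111
1010101011010
1111111100111
1111111011011
1111110100101
generation 8 is 1111110100101, still not uniform 0

no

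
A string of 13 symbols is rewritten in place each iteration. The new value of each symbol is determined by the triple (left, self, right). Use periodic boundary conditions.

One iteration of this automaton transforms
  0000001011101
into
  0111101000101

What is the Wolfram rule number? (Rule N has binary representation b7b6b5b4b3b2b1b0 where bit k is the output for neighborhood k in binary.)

position 9: 111 → 0  (bit 7 = 0)
position 10: 110 → 1  (bit 6 = 1)
position 7: 101 → 0  (bit 5 = 0)
position 0: 100 → 0  (bit 4 = 0)
position 8: 011 → 0  (bit 3 = 0)
position 6: 010 → 1  (bit 2 = 1)
position 5: 001 → 0  (bit 1 = 0)
position 1: 000 → 1  (bit 0 = 1)
bits b7..b0 = 01000101 = 69

69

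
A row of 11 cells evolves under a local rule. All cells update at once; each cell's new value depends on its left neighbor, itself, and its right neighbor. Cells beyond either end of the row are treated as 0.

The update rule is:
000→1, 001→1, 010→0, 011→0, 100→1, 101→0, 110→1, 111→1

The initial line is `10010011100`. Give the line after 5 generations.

01100110110

01101101111
10100100111
00011011011
11101001001
01100110110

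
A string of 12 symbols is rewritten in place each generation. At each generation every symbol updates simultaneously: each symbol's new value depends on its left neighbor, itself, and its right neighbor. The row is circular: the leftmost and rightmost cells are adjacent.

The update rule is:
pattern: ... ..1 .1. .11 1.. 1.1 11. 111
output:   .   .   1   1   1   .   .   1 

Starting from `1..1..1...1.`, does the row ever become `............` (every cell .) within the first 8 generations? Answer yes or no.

generation 1: 11.11.11..1.
generation 2: 1..1..1.1.1.
generation 3: 11.11.1.1.1.
generation 4: 1..1..1.1.1.  (repeats generation 2; period 2)
generation 8: 1..1..1.1.1.
generation 8 is 1..1..1.1.1., still not uniform .

no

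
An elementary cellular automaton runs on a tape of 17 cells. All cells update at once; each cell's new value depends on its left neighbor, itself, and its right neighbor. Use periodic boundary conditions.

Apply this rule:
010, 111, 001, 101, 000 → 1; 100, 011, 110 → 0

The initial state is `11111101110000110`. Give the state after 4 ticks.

tick 1: 01111010100111001
tick 2: 10110111101010011
tick 3: 01001011011110101
tick 4: 11011100101101111

11011100101101111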